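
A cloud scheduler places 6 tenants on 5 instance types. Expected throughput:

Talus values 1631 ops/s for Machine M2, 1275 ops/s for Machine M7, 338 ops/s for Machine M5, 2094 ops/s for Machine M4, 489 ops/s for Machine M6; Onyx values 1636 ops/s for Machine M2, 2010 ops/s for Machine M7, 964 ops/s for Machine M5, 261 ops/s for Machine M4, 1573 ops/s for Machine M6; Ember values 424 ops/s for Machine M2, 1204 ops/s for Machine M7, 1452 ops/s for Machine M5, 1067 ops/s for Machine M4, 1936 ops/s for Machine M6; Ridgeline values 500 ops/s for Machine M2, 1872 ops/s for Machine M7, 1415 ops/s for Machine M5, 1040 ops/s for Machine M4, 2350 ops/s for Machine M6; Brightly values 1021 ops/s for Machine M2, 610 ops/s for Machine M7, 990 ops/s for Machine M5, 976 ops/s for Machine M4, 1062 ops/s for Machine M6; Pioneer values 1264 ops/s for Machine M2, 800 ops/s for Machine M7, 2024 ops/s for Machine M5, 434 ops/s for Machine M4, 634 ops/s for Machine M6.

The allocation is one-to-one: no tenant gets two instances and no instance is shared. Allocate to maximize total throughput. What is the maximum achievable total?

Maximum total: 9562 ops/s

Treat this as an assignment problem: match each tenant to one instance.
Optimal: Onyx→Machine M2 (1636 ops/s), Ridgeline→Machine M7 (1872 ops/s), Pioneer→Machine M5 (2024 ops/s), Talus→Machine M4 (2094 ops/s), Ember→Machine M6 (1936 ops/s) — total 1636+1872+2024+2094+1936 = 9562 ops/s.
Row-greedy (each tenant in turn takes its best remaining instance) gives 8476 ops/s, worse by 1086.
Next-best assignment: Brightly→Machine M2, Onyx→Machine M7, Pioneer→Machine M5, Talus→Machine M4, Ridgeline→Machine M6 = 9499 ops/s.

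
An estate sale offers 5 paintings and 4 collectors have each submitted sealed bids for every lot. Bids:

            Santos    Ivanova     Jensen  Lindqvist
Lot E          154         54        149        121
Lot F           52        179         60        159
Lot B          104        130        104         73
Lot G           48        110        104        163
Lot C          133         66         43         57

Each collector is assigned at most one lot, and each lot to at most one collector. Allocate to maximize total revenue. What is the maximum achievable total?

Maximum total: $624

This is the linear assignment problem.
Optimal: Santos→Lot C ($133), Ivanova→Lot F ($179), Jensen→Lot E ($149), Lindqvist→Lot G ($163) — total 133+179+149+163 = $624.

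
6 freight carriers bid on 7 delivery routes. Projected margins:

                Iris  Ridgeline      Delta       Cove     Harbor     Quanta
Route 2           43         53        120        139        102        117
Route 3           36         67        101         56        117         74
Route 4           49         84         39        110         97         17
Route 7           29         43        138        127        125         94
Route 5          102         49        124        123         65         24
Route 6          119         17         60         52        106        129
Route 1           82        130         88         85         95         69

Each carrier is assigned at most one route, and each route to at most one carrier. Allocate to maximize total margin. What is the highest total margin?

Max total: $755k

This is a one-to-one assignment (maximum-weight bipartite matching).
Optimal: Iris→Route 5 ($102k), Ridgeline→Route 1 ($130k), Delta→Route 7 ($138k), Cove→Route 2 ($139k), Harbor→Route 3 ($117k), Quanta→Route 6 ($129k) — total 102+130+138+139+117+129 = $755k.
Row-greedy (each carrier in turn takes its best remaining route) gives $667k, worse by 88.
Next-best assignment: Iris→Route 6, Ridgeline→Route 1, Delta→Route 7, Cove→Route 5, Harbor→Route 3, Quanta→Route 2 = $744k.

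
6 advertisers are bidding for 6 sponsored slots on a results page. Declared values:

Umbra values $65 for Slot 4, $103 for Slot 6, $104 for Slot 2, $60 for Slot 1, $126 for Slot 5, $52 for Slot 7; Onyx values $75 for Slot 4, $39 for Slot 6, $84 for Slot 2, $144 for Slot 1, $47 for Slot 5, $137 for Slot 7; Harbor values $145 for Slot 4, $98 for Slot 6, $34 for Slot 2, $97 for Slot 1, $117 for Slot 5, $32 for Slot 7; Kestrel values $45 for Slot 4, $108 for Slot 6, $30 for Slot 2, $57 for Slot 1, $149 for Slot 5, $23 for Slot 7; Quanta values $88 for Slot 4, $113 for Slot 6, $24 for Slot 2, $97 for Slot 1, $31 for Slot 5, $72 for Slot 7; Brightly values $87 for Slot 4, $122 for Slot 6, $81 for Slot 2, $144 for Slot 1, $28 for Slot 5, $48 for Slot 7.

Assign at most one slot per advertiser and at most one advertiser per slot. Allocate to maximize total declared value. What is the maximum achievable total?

Optimal: Umbra→Slot 2 ($104), Onyx→Slot 7 ($137), Harbor→Slot 4 ($145), Kestrel→Slot 5 ($149), Quanta→Slot 6 ($113), Brightly→Slot 1 ($144) — total 104+137+145+149+113+144 = $792.
Max-entry greedy (repeatedly take the single best remaining cell) gives $736, worse by 56.
Checked against all permutations: $792 is optimal.

Maximum total: $792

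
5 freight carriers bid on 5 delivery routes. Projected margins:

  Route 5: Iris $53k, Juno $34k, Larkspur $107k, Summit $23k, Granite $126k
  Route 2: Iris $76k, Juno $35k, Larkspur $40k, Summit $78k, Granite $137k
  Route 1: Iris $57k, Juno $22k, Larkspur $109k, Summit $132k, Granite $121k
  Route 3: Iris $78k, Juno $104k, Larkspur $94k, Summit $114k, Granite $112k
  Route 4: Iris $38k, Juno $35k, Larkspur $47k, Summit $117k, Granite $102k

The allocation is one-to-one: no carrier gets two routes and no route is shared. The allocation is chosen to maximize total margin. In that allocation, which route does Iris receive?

Optimal: Iris→Route 2 ($76k), Juno→Route 3 ($104k), Larkspur→Route 1 ($109k), Summit→Route 4 ($117k), Granite→Route 5 ($126k) — total 76+104+109+117+126 = $532k.
Row-greedy (each carrier in turn takes its best remaining route) gives $465k, worse by 67.
Next-best assignment: Iris→Route 2, Juno→Route 3, Larkspur→Route 5, Summit→Route 4, Granite→Route 1 = $525k.
Swapping Granite↔Juno (Granite→Route 3 $112k, Juno→Route 5 $34k) loses 84.
Iris's own top route is Route 3 ($78k), but forcing Iris→Route 3 and reassigning the rest optimally gives only $489k — worse by 43.

Iris receives Route 2.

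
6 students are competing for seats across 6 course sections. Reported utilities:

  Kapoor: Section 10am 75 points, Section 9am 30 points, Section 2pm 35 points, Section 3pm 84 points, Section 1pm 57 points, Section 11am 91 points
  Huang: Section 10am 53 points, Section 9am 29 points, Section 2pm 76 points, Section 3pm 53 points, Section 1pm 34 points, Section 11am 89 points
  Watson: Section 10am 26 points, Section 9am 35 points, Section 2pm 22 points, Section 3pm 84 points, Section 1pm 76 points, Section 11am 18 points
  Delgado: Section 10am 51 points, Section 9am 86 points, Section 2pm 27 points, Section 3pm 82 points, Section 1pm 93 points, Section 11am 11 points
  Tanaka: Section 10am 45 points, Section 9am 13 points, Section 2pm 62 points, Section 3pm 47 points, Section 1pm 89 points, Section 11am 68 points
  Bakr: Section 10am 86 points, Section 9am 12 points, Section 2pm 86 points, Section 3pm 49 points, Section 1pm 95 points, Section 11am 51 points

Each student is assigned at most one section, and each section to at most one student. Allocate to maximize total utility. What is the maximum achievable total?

Max total: 512 points

Optimal: Kapoor→Section 11am (91 points), Huang→Section 2pm (76 points), Watson→Section 3pm (84 points), Delgado→Section 9am (86 points), Tanaka→Section 1pm (89 points), Bakr→Section 10am (86 points) — total 91+76+84+86+89+86 = 512 points.
Row-greedy (each student in turn takes its best remaining section) gives 401 points, worse by 111.
Every other assignment is strictly worse.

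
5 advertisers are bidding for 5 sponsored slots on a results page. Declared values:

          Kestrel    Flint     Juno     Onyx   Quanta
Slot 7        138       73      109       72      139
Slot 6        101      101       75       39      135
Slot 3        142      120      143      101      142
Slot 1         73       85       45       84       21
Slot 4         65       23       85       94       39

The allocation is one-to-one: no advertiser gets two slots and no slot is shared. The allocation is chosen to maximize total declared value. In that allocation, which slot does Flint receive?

Flint receives Slot 1.

Optimal: Kestrel→Slot 7 ($138), Flint→Slot 1 ($85), Juno→Slot 3 ($143), Onyx→Slot 4 ($94), Quanta→Slot 6 ($135) — total 138+85+143+94+135 = $595.
Max-entry greedy (repeatedly take the single best remaining cell) gives $562, worse by 33.
Next-best assignment: Kestrel→Slot 3, Flint→Slot 1, Juno→Slot 7, Onyx→Slot 4, Quanta→Slot 6 = $565.
Swapping Onyx↔Quanta (Onyx→Slot 6 $39, Quanta→Slot 4 $39) loses 151.
Flint's own top slot is Slot 3 ($120), but forcing Flint→Slot 3 and reassigning the rest optimally gives only $562 — worse by 33.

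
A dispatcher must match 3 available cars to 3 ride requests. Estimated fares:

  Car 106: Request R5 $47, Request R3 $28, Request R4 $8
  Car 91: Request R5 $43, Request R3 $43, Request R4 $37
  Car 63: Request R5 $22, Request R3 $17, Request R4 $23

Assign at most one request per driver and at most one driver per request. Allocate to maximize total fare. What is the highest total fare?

Optimal: Car 106→Request R5 ($47), Car 91→Request R3 ($43), Car 63→Request R4 ($23) — total 47+43+23 = $113.
Next-best assignment: Car 106→Request R5, Car 91→Request R4, Car 63→Request R3 = $101.
No other one-to-one assignment exceeds $113.

Maximum total: $113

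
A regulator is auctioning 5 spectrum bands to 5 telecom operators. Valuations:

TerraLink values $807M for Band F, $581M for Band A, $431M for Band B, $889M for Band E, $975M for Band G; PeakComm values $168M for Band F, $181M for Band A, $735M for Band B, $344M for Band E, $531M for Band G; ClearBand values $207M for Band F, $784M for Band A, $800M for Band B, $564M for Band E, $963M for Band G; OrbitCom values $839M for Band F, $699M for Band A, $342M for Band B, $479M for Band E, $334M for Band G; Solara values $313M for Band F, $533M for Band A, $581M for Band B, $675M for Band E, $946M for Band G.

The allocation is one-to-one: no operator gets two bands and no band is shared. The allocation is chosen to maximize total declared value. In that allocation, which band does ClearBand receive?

ClearBand receives Band A.

Optimal: TerraLink→Band E ($889M), PeakComm→Band B ($735M), ClearBand→Band A ($784M), OrbitCom→Band F ($839M), Solara→Band G ($946M) — total 889+735+784+839+946 = $4193M.
Swapping Solara↔ClearBand (Solara→Band A $533M, ClearBand→Band G $963M) loses 234.
Checked against all permutations: $4193M is optimal.
ClearBand's own top band is Band G ($963M), but forcing ClearBand→Band G and reassigning the rest optimally gives only $3959M — worse by 234.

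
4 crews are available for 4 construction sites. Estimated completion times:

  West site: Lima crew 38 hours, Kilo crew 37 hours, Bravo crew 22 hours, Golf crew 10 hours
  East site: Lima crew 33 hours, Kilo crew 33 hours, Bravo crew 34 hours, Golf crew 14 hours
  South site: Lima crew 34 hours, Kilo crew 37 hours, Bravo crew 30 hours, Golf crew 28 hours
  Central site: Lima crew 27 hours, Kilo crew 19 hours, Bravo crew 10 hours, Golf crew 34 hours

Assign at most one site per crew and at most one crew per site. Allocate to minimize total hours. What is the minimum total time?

Optimal: Lima crew→South site (34 hours), Kilo crew→East site (33 hours), Bravo crew→Central site (10 hours), Golf crew→West site (10 hours) — total 34+33+10+10 = 87 hours.
Min-entry greedy (repeatedly take the single cheapest remaining cell) gives 90 hours, worse by 3.

Min total: 87 hours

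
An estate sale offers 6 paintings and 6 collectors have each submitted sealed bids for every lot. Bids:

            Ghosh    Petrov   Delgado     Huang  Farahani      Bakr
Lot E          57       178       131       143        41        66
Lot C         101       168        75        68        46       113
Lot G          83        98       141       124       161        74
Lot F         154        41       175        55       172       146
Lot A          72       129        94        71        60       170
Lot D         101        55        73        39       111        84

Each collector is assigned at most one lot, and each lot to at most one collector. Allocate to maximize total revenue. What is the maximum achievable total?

Maximum total: $918

Treat this as an assignment problem: match each collector to one lot.
Optimal: Ghosh→Lot D ($101), Petrov→Lot C ($168), Delgado→Lot F ($175), Huang→Lot E ($143), Farahani→Lot G ($161), Bakr→Lot A ($170) — total 101+168+175+143+161+170 = $918.
Row-greedy (each collector in turn takes its best remaining lot) gives $768, worse by 150.
Next-best assignment: Ghosh→Lot D, Petrov→Lot C, Delgado→Lot G, Huang→Lot E, Farahani→Lot F, Bakr→Lot A = $895.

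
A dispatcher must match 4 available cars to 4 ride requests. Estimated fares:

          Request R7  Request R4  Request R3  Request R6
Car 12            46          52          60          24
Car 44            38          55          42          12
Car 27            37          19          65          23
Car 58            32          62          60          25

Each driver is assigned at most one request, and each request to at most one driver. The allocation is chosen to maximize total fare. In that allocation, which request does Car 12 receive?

Car 12 receives Request R7.

Optimal: Car 12→Request R7 ($46), Car 44→Request R4 ($55), Car 27→Request R3 ($65), Car 58→Request R6 ($25) — total 46+55+65+25 = $191.
Max-entry greedy (repeatedly take the single best remaining cell) gives $185, worse by 6.
Every other assignment is strictly worse.
Car 12's own top request is Request R3 ($60), but forcing Car 12→Request R3 and reassigning the rest optimally gives only $183 — worse by 8.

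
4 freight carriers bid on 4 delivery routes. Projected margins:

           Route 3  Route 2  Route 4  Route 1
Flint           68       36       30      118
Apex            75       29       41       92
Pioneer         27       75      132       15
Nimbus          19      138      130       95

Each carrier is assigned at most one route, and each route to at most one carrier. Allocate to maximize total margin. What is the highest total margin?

Optimal: Flint→Route 1 ($118k), Apex→Route 3 ($75k), Pioneer→Route 4 ($132k), Nimbus→Route 2 ($138k) — total 118+75+132+138 = $463k.
Swapping Pioneer↔Nimbus (Pioneer→Route 2 $75k, Nimbus→Route 4 $130k) loses 65.

Maximum total: $463k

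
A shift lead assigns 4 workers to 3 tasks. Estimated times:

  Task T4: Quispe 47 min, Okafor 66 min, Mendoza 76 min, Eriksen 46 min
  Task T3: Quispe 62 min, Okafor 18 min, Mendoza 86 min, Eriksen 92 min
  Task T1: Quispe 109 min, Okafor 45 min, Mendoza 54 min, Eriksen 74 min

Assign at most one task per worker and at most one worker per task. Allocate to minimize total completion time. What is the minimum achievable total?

Optimal: Eriksen→Task T4 (46 min), Okafor→Task T3 (18 min), Mendoza→Task T1 (54 min) — total 46+18+54 = 118 min.
Row-greedy (each worker in turn takes its cheapest remaining task) gives 119 min, worse by 1.
Swapping Okafor↔Eriksen (Okafor→Task T4 66 min, Eriksen→Task T3 92 min) adds 94.
Checked against all permutations: 118 min is optimal.

Min total: 118 min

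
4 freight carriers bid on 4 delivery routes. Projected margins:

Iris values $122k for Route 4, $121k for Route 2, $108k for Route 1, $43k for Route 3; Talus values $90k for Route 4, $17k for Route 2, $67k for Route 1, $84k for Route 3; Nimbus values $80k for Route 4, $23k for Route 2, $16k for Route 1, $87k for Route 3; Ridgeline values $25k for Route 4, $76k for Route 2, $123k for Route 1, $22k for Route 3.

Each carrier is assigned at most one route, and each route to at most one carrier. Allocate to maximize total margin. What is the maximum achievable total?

This is a one-to-one assignment (maximum-weight bipartite matching).
Optimal: Iris→Route 2 ($121k), Talus→Route 4 ($90k), Nimbus→Route 3 ($87k), Ridgeline→Route 1 ($123k) — total 121+90+87+123 = $421k.
Row-greedy (each carrier in turn takes its best remaining route) gives $352k, worse by 69.
No other one-to-one assignment exceeds $421k.

Maximum total: $421k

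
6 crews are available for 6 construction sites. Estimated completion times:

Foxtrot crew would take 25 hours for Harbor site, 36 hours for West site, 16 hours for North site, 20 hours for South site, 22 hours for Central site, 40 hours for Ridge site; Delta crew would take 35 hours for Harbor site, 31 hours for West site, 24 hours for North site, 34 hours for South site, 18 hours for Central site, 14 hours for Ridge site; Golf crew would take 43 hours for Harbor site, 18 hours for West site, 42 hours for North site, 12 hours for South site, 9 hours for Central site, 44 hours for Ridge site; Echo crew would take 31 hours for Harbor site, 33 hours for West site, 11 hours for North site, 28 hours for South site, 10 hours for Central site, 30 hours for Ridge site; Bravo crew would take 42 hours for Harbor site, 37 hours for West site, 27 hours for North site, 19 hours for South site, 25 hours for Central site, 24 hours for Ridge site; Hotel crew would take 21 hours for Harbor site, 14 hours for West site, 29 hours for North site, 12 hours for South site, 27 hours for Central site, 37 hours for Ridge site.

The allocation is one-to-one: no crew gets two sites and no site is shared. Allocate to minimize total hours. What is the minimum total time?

Minimum total: 92 hours

Treat this as an assignment problem: match each crew to one site.
Optimal: Foxtrot crew→Harbor site (25 hours), Delta crew→Ridge site (14 hours), Golf crew→Central site (9 hours), Echo crew→North site (11 hours), Bravo crew→South site (19 hours), Hotel crew→West site (14 hours) — total 25+14+9+11+19+14 = 92 hours.
Row-greedy (each crew in turn takes its cheapest remaining site) gives 125 hours, worse by 33.
Swapping Hotel crew↔Delta crew (Hotel crew→Ridge site 37 hours, Delta crew→West site 31 hours) adds 40.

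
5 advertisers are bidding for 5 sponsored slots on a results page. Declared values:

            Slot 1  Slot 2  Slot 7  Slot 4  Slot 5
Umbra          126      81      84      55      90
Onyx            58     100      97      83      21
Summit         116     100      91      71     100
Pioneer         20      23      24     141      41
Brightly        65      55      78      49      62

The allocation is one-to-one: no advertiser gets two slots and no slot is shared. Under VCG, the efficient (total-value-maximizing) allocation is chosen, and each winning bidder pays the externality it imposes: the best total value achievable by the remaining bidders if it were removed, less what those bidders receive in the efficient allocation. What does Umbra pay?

Efficient allocation: Umbra→Slot 1 ($126), Onyx→Slot 2 ($100), Summit→Slot 5 ($100), Pioneer→Slot 4 ($141), Brightly→Slot 7 ($78); total welfare W = $545.
Umbra receives Slot 1 at value $126, so the others get W − 126 = $419.
Without Umbra: best allocation of the remaining 4 bidders over all 5 slots is Onyx→Slot 2 ($100), Summit→Slot 1 ($116), Pioneer→Slot 4 ($141), Brightly→Slot 7 ($78), total $435.
VCG payment = (others' best without Umbra) − (others' welfare with Umbra) = 435 − 419 = $16.

Umbra pays $16.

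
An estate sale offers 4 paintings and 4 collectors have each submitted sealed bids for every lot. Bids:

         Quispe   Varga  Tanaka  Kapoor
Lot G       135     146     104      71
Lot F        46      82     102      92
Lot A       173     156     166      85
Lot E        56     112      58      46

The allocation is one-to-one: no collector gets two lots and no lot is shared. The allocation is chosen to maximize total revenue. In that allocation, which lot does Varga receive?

Varga receives Lot E.

Optimal: Quispe→Lot G ($135), Varga→Lot E ($112), Tanaka→Lot A ($166), Kapoor→Lot F ($92) — total 135+112+166+92 = $505.
Max-entry greedy (repeatedly take the single best remaining cell) gives $467, worse by 38.
Varga's own top lot is Lot A ($156), but forcing Varga→Lot A and reassigning the rest optimally gives only $441 — worse by 64.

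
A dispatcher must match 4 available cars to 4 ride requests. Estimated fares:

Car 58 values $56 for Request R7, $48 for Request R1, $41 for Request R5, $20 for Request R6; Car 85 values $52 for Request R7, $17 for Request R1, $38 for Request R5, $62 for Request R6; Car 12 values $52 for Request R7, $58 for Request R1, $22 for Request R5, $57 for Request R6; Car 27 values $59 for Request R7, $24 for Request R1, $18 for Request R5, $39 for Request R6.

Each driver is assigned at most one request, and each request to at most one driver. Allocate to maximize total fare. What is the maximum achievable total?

This is the linear assignment problem.
Optimal: Car 58→Request R5 ($41), Car 85→Request R6 ($62), Car 12→Request R1 ($58), Car 27→Request R7 ($59) — total 41+62+58+59 = $220.
Row-greedy (each driver in turn takes its best remaining request) gives $194, worse by 26.
Next-best assignment: Car 58→Request R1, Car 85→Request R5, Car 12→Request R6, Car 27→Request R7 = $202.

Maximum total: $220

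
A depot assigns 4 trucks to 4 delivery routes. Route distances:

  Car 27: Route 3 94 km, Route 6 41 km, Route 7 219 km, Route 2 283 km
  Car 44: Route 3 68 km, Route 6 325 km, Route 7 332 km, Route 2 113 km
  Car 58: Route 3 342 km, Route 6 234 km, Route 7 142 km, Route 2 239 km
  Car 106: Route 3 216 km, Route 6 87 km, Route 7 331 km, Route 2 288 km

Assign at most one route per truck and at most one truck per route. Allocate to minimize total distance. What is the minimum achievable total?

Min total: 436 km

Optimal: Car 27→Route 3 (94 km), Car 44→Route 2 (113 km), Car 58→Route 7 (142 km), Car 106→Route 6 (87 km) — total 94+113+142+87 = 436 km.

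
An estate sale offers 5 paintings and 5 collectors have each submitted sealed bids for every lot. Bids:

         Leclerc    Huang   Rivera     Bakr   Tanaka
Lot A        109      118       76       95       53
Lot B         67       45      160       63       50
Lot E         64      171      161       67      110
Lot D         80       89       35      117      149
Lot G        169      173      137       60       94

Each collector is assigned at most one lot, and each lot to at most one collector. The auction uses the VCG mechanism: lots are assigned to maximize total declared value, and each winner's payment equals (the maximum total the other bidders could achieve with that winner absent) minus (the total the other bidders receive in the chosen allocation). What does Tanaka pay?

Efficient allocation: Leclerc→Lot G ($169), Huang→Lot E ($171), Rivera→Lot B ($160), Bakr→Lot A ($95), Tanaka→Lot D ($149); total welfare W = $744.
Tanaka receives Lot D at value $149, so the others get W − 149 = $595.
Without Tanaka: best allocation of the remaining 4 bidders over all 5 lots is Leclerc→Lot G ($169), Huang→Lot E ($171), Rivera→Lot B ($160), Bakr→Lot D ($117), total $617.
VCG payment = (others' best without Tanaka) − (others' welfare with Tanaka) = 617 − 595 = $22.

Tanaka pays $22.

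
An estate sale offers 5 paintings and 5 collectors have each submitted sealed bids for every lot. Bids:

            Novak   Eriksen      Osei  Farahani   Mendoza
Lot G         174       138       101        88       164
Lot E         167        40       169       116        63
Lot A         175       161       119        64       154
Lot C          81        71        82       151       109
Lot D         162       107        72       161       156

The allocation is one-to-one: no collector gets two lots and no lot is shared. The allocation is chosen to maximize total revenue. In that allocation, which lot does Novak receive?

Optimal: Novak→Lot G ($174), Eriksen→Lot A ($161), Osei→Lot E ($169), Farahani→Lot C ($151), Mendoza→Lot D ($156) — total 174+161+169+151+156 = $811.
Novak's own top lot is Lot A ($175), but forcing Novak→Lot A and reassigning the rest optimally gives only $789 — worse by 22.

Novak receives Lot G.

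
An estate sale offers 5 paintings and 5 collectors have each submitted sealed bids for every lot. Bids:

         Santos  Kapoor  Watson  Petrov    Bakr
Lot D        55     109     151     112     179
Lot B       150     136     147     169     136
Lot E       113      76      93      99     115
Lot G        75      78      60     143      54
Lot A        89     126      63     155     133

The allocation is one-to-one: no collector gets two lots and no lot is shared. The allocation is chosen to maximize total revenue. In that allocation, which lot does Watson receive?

Watson receives Lot B.

Treat this as an assignment problem: match each collector to one lot.
Optimal: Santos→Lot E ($113), Kapoor→Lot A ($126), Watson→Lot B ($147), Petrov→Lot G ($143), Bakr→Lot D ($179) — total 113+126+147+143+179 = $708.
Max-entry greedy (repeatedly take the single best remaining cell) gives $647, worse by 61.
Next-best assignment: Santos→Lot B, Kapoor→Lot A, Watson→Lot E, Petrov→Lot G, Bakr→Lot D = $691.
Every other assignment is strictly worse.
Watson's own top lot is Lot D ($151), but forcing Watson→Lot D and reassigning the rest optimally gives only $685 — worse by 23.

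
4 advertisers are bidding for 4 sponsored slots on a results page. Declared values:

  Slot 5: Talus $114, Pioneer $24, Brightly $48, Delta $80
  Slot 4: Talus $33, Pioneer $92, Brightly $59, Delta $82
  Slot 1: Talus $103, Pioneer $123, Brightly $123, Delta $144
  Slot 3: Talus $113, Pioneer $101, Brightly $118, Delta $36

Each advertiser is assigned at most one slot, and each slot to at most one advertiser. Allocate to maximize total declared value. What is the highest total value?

This is the linear assignment problem.
Optimal: Talus→Slot 5 ($114), Pioneer→Slot 4 ($92), Brightly→Slot 3 ($118), Delta→Slot 1 ($144) — total 114+92+118+144 = $468.
Row-greedy (each advertiser in turn takes its best remaining slot) gives $437, worse by 31.
Next-best assignment: Talus→Slot 5, Pioneer→Slot 1, Brightly→Slot 3, Delta→Slot 4 = $437.
Swapping Talus↔Brightly (Talus→Slot 3 $113, Brightly→Slot 5 $48) loses 71.
No other one-to-one assignment exceeds $468.

Maximum total: $468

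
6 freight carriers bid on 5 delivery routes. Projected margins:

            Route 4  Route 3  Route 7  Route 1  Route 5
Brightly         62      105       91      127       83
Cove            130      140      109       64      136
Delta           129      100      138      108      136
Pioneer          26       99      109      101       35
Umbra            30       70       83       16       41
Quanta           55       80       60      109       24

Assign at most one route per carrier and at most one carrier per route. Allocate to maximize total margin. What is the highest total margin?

This is a one-to-one assignment (maximum-weight bipartite matching).
Optimal: Cove→Route 4 ($130k), Brightly→Route 3 ($105k), Pioneer→Route 7 ($109k), Quanta→Route 1 ($109k), Delta→Route 5 ($136k) — total 130+105+109+109+136 = $589k.
Max-entry greedy (repeatedly take the single best remaining cell) gives $501k, worse by 88.
Next-best assignment: Delta→Route 4, Brightly→Route 3, Pioneer→Route 7, Quanta→Route 1, Cove→Route 5 = $588k.
Every other assignment is strictly worse.

Max total: $589k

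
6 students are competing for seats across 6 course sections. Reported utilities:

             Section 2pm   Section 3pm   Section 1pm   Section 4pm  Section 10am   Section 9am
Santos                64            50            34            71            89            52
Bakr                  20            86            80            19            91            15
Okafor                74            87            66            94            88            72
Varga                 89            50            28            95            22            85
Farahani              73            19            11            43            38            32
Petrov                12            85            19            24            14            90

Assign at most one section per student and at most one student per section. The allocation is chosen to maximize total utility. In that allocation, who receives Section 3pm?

Optimal: Santos→Section 10am (89 points), Bakr→Section 1pm (80 points), Okafor→Section 3pm (87 points), Varga→Section 4pm (95 points), Farahani→Section 2pm (73 points), Petrov→Section 9am (90 points) — total 89+80+87+95+73+90 = 514 points.
Max-entry greedy (repeatedly take the single best remaining cell) gives 470 points, worse by 44.
Next-best assignment: Santos→Section 10am, Bakr→Section 1pm, Okafor→Section 4pm, Varga→Section 9am, Farahani→Section 2pm, Petrov→Section 3pm = 506 points.
Swapping Okafor↔Santos (Okafor→Section 10am 88 points, Santos→Section 3pm 50 points) loses 38.
Checked against all permutations: 514 points is optimal.
Okafor's own top section is Section 4pm (94 points), but forcing Okafor→Section 4pm and reassigning the rest optimally gives only 506 points — worse by 8.

Okafor receives Section 3pm.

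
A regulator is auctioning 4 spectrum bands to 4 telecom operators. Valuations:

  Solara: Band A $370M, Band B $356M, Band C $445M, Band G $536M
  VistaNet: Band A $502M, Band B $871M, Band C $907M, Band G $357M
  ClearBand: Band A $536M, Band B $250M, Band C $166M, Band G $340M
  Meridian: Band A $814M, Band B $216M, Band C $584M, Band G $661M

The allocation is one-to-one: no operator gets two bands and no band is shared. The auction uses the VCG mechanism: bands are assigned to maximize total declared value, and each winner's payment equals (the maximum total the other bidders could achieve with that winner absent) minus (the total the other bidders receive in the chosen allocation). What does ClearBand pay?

ClearBand pays $266M.

Efficient allocation: Solara→Band G ($536M), VistaNet→Band B ($871M), ClearBand→Band A ($536M), Meridian→Band C ($584M); total welfare W = $2527M.
ClearBand receives Band A at value $536M, so the others get W − 536 = $1991M.
Without ClearBand: best allocation of the remaining 3 bidders over all 4 bands is Solara→Band G ($536M), VistaNet→Band C ($907M), Meridian→Band A ($814M), total $2257M.
VCG payment = (others' best without ClearBand) − (others' welfare with ClearBand) = 2257 − 1991 = $266M.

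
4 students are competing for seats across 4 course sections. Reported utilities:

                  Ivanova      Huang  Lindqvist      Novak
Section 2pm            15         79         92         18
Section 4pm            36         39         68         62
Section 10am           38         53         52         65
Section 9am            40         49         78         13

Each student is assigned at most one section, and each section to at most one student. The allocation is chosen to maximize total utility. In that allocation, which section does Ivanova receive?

Optimal: Ivanova→Section 4pm (36 points), Huang→Section 2pm (79 points), Lindqvist→Section 9am (78 points), Novak→Section 10am (65 points) — total 36+79+78+65 = 258 points.
Column-greedy (each section in turn goes to its best remaining student) gives 247 points, worse by 11.
Swapping Novak↔Ivanova (Novak→Section 4pm 62 points, Ivanova→Section 10am 38 points) loses 1.
Every other assignment is strictly worse.
Ivanova's own top section is Section 9am (40 points), but forcing Ivanova→Section 9am and reassigning the rest optimally gives only 252 points — worse by 6.

Ivanova receives Section 4pm.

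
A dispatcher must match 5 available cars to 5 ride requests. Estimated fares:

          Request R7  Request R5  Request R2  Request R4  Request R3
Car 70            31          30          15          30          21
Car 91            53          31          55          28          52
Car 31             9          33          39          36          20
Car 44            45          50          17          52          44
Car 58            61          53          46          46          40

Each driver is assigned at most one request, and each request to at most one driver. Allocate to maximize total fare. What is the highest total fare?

Maximum total: $234

Treat this as an assignment problem: match each driver to one request.
Optimal: Car 70→Request R5 ($30), Car 91→Request R3 ($52), Car 31→Request R2 ($39), Car 44→Request R4 ($52), Car 58→Request R7 ($61) — total 30+52+39+52+61 = $234.
Row-greedy (each driver in turn takes its best remaining request) gives $212, worse by 22.
Swapping Car 58↔Car 91 (Car 58→Request R3 $40, Car 91→Request R7 $53) loses 20.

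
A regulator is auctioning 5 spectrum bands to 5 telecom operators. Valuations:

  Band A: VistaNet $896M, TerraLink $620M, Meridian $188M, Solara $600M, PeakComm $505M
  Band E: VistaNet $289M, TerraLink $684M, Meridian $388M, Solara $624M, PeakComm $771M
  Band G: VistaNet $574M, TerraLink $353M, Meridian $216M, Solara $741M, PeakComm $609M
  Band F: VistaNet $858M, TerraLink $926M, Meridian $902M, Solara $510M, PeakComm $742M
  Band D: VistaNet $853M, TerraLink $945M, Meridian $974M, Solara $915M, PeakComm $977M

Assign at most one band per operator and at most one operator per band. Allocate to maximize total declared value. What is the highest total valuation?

Maximum total: $4308M

This is the linear assignment problem.
Optimal: VistaNet→Band A ($896M), TerraLink→Band F ($926M), Meridian→Band D ($974M), Solara→Band G ($741M), PeakComm→Band E ($771M) — total 896+926+974+741+771 = $4308M.
Row-greedy (each operator in turn takes its best remaining band) gives $4255M, worse by 53.
Swapping Meridian↔TerraLink (Meridian→Band F $902M, TerraLink→Band D $945M) loses 53.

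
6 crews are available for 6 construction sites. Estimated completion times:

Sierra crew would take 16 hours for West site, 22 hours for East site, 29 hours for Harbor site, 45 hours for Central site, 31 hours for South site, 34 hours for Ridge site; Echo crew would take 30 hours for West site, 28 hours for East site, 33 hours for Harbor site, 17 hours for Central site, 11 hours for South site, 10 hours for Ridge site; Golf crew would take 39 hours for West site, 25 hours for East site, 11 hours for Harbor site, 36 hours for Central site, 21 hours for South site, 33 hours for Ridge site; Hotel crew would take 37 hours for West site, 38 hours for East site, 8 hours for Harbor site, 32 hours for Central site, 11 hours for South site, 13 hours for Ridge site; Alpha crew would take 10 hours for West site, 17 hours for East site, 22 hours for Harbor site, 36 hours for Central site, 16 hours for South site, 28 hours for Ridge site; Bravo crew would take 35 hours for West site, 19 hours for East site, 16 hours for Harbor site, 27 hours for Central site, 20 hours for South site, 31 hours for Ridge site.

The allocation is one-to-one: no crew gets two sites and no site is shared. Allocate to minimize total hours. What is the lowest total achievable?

Min total: 91 hours

Optimal: Sierra crew→East site (22 hours), Echo crew→Ridge site (10 hours), Golf crew→Harbor site (11 hours), Hotel crew→South site (11 hours), Alpha crew→West site (10 hours), Bravo crew→Central site (27 hours) — total 22+10+11+11+10+27 = 91 hours.
Column-greedy (each site in turn goes to its cheapest remaining crew) gives 109 hours, worse by 18.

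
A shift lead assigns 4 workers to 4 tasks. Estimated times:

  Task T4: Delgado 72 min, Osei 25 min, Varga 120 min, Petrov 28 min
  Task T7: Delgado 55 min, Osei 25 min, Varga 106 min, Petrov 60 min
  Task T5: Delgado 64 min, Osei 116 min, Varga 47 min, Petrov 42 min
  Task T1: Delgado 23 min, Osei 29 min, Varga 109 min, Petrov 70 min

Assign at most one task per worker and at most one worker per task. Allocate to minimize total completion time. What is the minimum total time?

Optimal: Delgado→Task T1 (23 min), Osei→Task T7 (25 min), Varga→Task T5 (47 min), Petrov→Task T4 (28 min) — total 23+25+47+28 = 123 min.
Min-entry greedy (repeatedly take the single cheapest remaining cell) gives 196 min, worse by 73.
Checked against all permutations: 123 min is optimal.

Minimum total: 123 min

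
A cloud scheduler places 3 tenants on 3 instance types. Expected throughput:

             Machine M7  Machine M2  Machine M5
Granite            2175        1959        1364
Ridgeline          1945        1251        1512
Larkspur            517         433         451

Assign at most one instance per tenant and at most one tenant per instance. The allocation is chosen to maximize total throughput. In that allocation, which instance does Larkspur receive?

This is the linear assignment problem.
Optimal: Granite→Machine M2 (1959 ops/s), Ridgeline→Machine M7 (1945 ops/s), Larkspur→Machine M5 (451 ops/s) — total 1959+1945+451 = 4355 ops/s.
Row-greedy (each tenant in turn takes its best remaining instance) gives 4120 ops/s, worse by 235.
Swapping Ridgeline↔Granite (Ridgeline→Machine M2 1251 ops/s, Granite→Machine M7 2175 ops/s) loses 478.
Larkspur's own top instance is Machine M7 (517 ops/s), but forcing Larkspur→Machine M7 and reassigning the rest optimally gives only 3988 ops/s — worse by 367.

Larkspur receives Machine M5.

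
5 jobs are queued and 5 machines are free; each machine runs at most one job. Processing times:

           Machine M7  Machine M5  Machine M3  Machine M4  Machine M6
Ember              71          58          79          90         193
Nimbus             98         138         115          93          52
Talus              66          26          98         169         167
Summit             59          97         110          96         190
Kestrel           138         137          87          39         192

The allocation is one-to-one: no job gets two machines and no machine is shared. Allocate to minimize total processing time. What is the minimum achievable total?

Optimal: Ember→Machine M3 (79 min), Nimbus→Machine M6 (52 min), Talus→Machine M5 (26 min), Summit→Machine M7 (59 min), Kestrel→Machine M4 (39 min) — total 79+52+26+59+39 = 255 min.
Row-greedy (each job in turn takes its cheapest remaining machine) gives 359 min, worse by 104.
Swapping Summit↔Talus (Summit→Machine M5 97 min, Talus→Machine M7 66 min) adds 78.

Min total: 255 min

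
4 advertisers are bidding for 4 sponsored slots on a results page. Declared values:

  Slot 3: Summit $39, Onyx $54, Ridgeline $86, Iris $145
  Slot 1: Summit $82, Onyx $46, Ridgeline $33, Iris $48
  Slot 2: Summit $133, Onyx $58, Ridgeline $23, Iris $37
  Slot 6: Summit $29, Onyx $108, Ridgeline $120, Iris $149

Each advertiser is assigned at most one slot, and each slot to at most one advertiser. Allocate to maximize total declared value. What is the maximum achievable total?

Optimal: Summit→Slot 2 ($133), Onyx→Slot 1 ($46), Ridgeline→Slot 6 ($120), Iris→Slot 3 ($145) — total 133+46+120+145 = $444.
Column-greedy (each slot in turn goes to its best remaining advertiser) gives $405, worse by 39.
Swapping Summit↔Ridgeline (Summit→Slot 6 $29, Ridgeline→Slot 2 $23) loses 201.
Checked against all permutations: $444 is optimal.

Maximum total: $444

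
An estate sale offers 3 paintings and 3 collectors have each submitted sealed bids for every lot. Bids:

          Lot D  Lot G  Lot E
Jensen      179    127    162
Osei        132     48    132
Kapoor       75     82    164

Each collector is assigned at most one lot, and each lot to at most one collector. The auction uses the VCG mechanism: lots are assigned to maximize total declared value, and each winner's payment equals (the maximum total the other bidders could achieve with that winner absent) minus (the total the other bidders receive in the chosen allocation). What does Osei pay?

Osei pays $52.

Efficient allocation: Jensen→Lot G ($127), Osei→Lot D ($132), Kapoor→Lot E ($164); total welfare W = $423.
Osei receives Lot D at value $132, so the others get W − 132 = $291.
Without Osei: best allocation of the remaining 2 bidders over all 3 lots is Jensen→Lot D ($179), Kapoor→Lot E ($164), total $343.
VCG payment = (others' best without Osei) − (others' welfare with Osei) = 343 − 291 = $52.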